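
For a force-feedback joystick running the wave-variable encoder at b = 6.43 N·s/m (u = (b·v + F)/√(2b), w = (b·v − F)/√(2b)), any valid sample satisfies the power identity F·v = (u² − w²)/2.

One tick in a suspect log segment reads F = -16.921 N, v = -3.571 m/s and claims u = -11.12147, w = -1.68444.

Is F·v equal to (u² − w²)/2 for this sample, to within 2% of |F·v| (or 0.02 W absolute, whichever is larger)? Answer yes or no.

yes

F·v = (-16.921)×(-3.571) = 60.42489 W.
(u² − w²)/2 = (123.68709 − 2.83734)/2 = 60.42488 W.
|Δ| = 0.00001;  2% of max(1, |F·v|) = 1.20850.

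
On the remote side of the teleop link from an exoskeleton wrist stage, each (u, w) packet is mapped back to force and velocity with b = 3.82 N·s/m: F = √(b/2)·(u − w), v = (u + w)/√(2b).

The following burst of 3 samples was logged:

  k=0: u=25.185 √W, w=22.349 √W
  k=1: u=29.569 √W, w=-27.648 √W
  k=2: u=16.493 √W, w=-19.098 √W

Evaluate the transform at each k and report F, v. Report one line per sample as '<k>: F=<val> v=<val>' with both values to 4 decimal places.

k=0: u−w=2.8360, u+w=47.5340; √(b/2)=1.3820, √(2b)=2.7641; F=1.3820×2.836=3.9194, v=47.5340/2.7641=17.1972
k=1: u−w=57.2170, u+w=1.9210; √(b/2)=1.3820, √(2b)=2.7641; F=1.3820×57.217=79.0755, v=1.9210/2.7641=0.6950
k=2: u−w=35.5910, u+w=-2.6050; √(b/2)=1.3820, √(2b)=2.7641; F=1.3820×35.591=49.1877, v=-2.6050/2.7641=-0.9425

0: F=3.9194 v=17.1972
1: F=79.0755 v=0.6950
2: F=49.1877 v=-0.9425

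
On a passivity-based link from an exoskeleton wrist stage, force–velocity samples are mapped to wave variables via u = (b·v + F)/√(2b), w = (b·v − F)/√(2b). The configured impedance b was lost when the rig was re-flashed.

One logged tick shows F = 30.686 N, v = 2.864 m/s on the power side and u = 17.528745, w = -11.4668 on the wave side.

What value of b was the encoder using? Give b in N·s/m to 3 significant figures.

b = 2.24 N·s/m

u + w = 6.061945;  u + w = √(2b)·v, so √(2b) = 6.061945/2.864 = 2.116601.
b = (√(2b))²/2 = 4.479999/2 = 2.240000.
(Check via u − w = 2F/√(2b): u − w = 28.995545, 2F/√(2b) = 28.995546.)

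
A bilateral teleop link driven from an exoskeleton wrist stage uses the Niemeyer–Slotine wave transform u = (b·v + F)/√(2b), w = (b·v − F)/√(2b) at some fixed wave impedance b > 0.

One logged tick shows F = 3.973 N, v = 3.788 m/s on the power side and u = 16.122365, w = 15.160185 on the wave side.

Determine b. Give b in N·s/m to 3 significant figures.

b = 34.1 N·s/m

u + w = 31.282550;  u + w = √(2b)·v, so √(2b) = 31.282550/3.788 = 8.258329.
b = (√(2b))²/2 = 68.199997/2 = 34.099998.
(Check via u − w = 2F/√(2b): u − w = 0.962180, 2F/√(2b) = 0.962180.)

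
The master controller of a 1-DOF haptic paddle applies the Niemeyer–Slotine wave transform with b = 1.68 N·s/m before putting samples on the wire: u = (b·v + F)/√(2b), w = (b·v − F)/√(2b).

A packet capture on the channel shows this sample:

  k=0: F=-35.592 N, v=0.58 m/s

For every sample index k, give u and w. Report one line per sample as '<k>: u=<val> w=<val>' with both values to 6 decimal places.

k=0: b·v=1.68×0.58=0.974400; √(2b)=1.833030; u=(0.974400+(-35.592))/1.833030=-18.885449, w=(0.974400−(-35.592))/1.833030=19.948607

0: u=-18.885449 w=19.948607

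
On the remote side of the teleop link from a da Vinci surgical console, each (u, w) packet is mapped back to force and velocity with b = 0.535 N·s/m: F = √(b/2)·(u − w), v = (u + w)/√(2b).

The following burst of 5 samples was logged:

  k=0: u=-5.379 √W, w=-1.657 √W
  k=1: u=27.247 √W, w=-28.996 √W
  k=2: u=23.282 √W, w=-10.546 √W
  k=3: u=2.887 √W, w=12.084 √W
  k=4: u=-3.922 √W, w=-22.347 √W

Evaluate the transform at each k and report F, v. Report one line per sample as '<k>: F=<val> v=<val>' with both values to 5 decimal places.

0: F=-1.92503 v=-6.80196
1: F=29.08911 v=-1.69082
2: F=17.49598 v=12.31236
3: F=-4.75673 v=14.47301
4: F=9.52948 v=-25.39520

k=0: u−w=-3.72200, u+w=-7.03600; √(b/2)=0.51720, √(2b)=1.03441; F=0.51720×(-3.722)=-1.92503, v=-7.03600/1.03441=-6.80196
k=1: u−w=56.24300, u+w=-1.74900; √(b/2)=0.51720, √(2b)=1.03441; F=0.51720×56.243=29.08911, v=-1.74900/1.03441=-1.69082
k=2: u−w=33.82800, u+w=12.73600; √(b/2)=0.51720, √(2b)=1.03441; F=0.51720×33.828=17.49598, v=12.73600/1.03441=12.31236
k=3: u−w=-9.19700, u+w=14.97100; √(b/2)=0.51720, √(2b)=1.03441; F=0.51720×(-9.197)=-4.75673, v=14.97100/1.03441=14.47301
k=4: u−w=18.42500, u+w=-26.26900; √(b/2)=0.51720, √(2b)=1.03441; F=0.51720×18.425=9.52948, v=-26.26900/1.03441=-25.39520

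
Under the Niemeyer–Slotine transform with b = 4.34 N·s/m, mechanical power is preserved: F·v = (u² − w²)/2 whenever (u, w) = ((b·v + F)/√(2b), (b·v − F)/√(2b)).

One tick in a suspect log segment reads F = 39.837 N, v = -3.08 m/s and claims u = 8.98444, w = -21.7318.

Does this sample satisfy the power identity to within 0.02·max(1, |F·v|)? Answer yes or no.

F·v = 39.837×(-3.08) = -122.6980 W.
(u² − w²)/2 = (80.7202 − 472.2711)/2 = -195.7755 W.
|Δ| = 73.0775;  2% of max(1, |F·v|) = 2.4540.

no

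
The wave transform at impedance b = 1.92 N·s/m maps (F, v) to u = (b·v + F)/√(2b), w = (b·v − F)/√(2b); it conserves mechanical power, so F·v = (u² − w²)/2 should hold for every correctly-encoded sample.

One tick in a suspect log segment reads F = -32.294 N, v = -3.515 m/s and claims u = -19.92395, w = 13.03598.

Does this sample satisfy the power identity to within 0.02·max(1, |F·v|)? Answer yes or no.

yes

F·v = (-32.294)×(-3.515) = 113.5134 W.
(u² − w²)/2 = (396.9638 − 169.9368)/2 = 113.5135 W.
|Δ| = 0.0001;  2% of max(1, |F·v|) = 2.2703.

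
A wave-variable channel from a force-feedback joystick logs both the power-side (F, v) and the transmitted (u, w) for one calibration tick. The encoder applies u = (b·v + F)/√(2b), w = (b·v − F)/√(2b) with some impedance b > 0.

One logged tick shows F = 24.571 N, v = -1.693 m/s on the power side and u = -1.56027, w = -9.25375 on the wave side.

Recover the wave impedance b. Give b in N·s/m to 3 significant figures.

b = 20.4 N·s/m

u + w = -10.81402;  u + w = √(2b)·v, so √(2b) = -10.81402/(-1.693) = 6.38749.
b = (√(2b))²/2 = 40.80002/2 = 20.40001.
(Check via u − w = 2F/√(2b): u − w = 7.69348, 2F/√(2b) = 7.69348.)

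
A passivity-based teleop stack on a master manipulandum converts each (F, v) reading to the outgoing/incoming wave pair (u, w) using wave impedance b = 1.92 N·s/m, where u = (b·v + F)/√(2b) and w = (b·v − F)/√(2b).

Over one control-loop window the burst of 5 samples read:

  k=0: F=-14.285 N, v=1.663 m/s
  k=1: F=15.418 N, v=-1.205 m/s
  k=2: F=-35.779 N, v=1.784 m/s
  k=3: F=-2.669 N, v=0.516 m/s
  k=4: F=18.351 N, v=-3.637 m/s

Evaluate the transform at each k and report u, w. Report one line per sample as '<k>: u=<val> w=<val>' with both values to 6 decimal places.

k=0: b·v=1.92×1.663=3.192960; √(2b)=1.959592; u=(3.192960+(-14.285))/1.959592=-5.660383, w=(3.192960−(-14.285))/1.959592=8.919184
k=1: b·v=1.92×(-1.205)=-2.313600; √(2b)=1.959592; u=(-2.313600+15.418)/1.959592=6.687311, w=(-2.313600−15.418)/1.959592=-9.048619
k=2: b·v=1.92×1.784=3.425280; √(2b)=1.959592; u=(3.425280+(-35.779))/1.959592=-16.510439, w=(3.425280−(-35.779))/1.959592=20.006350
k=3: b·v=1.92×0.516=0.990720; √(2b)=1.959592; u=(0.990720+(-2.669))/1.959592=-0.856444, w=(0.990720−(-2.669))/1.959592=1.867593
k=4: b·v=1.92×(-3.637)=-6.983040; √(2b)=1.959592; u=(-6.983040+18.351)/1.959592=5.801188, w=(-6.983040−18.351)/1.959592=-12.928223

0: u=-5.660383 w=8.919184
1: u=6.687311 w=-9.048619
2: u=-16.510439 w=20.006350
3: u=-0.856444 w=1.867593
4: u=5.801188 w=-12.928223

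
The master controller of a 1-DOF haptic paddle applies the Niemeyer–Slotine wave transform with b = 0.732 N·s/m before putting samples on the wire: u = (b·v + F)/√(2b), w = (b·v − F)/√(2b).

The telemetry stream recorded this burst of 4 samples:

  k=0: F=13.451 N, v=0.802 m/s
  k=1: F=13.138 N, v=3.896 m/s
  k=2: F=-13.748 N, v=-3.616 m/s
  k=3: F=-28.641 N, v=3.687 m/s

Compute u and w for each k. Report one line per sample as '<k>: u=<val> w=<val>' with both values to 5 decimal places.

k=0: b·v=0.732×0.802=0.58706; √(2b)=1.20996; u=(0.58706+13.451)/1.20996=11.60210, w=(0.58706−13.451)/1.20996=-10.63172
k=1: b·v=0.732×3.896=2.85187; √(2b)=1.20996; u=(2.85187+13.138)/1.20996=13.21522, w=(2.85187−13.138)/1.20996=-8.50122
k=2: b·v=0.732×(-3.616)=-2.64691; √(2b)=1.20996; u=(-2.64691+(-13.748))/1.20996=-13.54998, w=(-2.64691−(-13.748))/1.20996=9.17477
k=3: b·v=0.732×3.687=2.69888; √(2b)=1.20996; u=(2.69888+(-28.641))/1.20996=-21.44050, w=(2.69888−(-28.641))/1.20996=25.90162

0: u=11.60210 w=-10.63172
1: u=13.21522 w=-8.50122
2: u=-13.54998 w=9.17477
3: u=-21.44050 w=25.90162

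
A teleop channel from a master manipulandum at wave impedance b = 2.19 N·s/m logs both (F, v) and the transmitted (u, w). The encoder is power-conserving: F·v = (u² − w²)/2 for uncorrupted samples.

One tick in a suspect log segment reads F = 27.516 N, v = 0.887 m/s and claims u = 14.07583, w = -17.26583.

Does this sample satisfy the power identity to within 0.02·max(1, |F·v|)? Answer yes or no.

F·v = 27.516×0.887 = 24.40669 W.
(u² − w²)/2 = (198.12899 − 298.10889)/2 = -49.98995 W.
|Δ| = 74.39664;  2% of max(1, |F·v|) = 0.48813.

no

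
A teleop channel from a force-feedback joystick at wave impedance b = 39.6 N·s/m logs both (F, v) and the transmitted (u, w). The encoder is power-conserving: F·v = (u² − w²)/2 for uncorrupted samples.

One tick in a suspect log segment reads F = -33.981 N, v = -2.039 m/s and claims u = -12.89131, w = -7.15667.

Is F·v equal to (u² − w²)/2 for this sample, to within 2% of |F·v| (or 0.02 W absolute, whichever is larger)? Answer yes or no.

no

F·v = (-33.981)×(-2.039) = 69.2873 W.
(u² − w²)/2 = (166.1859 − 51.2179)/2 = 57.4840 W.
|Δ| = 11.8033;  2% of max(1, |F·v|) = 1.3857.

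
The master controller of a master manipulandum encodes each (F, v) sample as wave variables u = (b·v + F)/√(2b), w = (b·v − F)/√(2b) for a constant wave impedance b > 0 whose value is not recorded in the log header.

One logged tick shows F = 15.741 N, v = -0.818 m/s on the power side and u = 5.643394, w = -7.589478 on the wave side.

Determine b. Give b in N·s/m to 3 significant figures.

b = 2.83 N·s/m

u + w = -1.946084;  u + w = √(2b)·v, so √(2b) = -1.946084/(-0.818) = 2.379076.
b = (√(2b))²/2 = 5.660002/2 = 2.830001.
(Check via u − w = 2F/√(2b): u − w = 13.232872, 2F/√(2b) = 13.232870.)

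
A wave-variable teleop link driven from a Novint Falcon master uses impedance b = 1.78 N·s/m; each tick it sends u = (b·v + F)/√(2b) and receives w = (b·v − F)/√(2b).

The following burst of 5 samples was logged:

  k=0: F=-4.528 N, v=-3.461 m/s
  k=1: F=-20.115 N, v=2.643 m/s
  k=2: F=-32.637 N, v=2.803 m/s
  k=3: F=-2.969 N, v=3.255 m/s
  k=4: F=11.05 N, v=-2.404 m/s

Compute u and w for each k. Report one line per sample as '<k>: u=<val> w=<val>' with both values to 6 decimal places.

k=0: b·v=1.78×(-3.461)=-6.160580; √(2b)=1.886796; u=(-6.160580+(-4.528))/1.886796=-5.664936, w=(-6.160580−(-4.528))/1.886796=-0.865266
k=1: b·v=1.78×2.643=4.704540; √(2b)=1.886796; u=(4.704540+(-20.115))/1.886796=-8.167527, w=(4.704540−(-20.115))/1.886796=13.154330
k=2: b·v=1.78×2.803=4.989340; √(2b)=1.886796; u=(4.989340+(-32.637))/1.886796=-14.653230, w=(4.989340−(-32.637))/1.886796=19.941920
k=3: b·v=1.78×3.255=5.793900; √(2b)=1.886796; u=(5.793900+(-2.969))/1.886796=1.497194, w=(5.793900−(-2.969))/1.886796=4.644328
k=4: b·v=1.78×(-2.404)=-4.279120; √(2b)=1.886796; u=(-4.279120+11.05)/1.886796=3.588559, w=(-4.279120−11.05)/1.886796=-8.124417

0: u=-5.664936 w=-0.865266
1: u=-8.167527 w=13.154330
2: u=-14.653230 w=19.941920
3: u=1.497194 w=4.644328
4: u=3.588559 w=-8.124417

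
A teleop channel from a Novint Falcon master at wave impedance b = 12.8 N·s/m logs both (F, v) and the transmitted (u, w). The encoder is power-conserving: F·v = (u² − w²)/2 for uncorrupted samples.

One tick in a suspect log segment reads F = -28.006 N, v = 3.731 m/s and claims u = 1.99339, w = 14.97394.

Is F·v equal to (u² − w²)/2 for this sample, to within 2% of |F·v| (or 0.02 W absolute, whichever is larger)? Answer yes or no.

F·v = (-28.006)×3.731 = -104.49039 W.
(u² − w²)/2 = (3.97360 − 224.21888)/2 = -110.12264 W.
|Δ| = 5.63225;  2% of max(1, |F·v|) = 2.08981.

no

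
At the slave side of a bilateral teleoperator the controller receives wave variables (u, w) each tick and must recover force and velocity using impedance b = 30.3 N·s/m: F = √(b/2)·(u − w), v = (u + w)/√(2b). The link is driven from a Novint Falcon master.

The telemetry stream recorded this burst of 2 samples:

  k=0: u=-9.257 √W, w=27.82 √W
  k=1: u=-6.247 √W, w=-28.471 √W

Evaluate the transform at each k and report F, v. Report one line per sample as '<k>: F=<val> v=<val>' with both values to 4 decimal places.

0: F=-144.3148 v=2.3846
1: F=86.5025 v=-4.4598

k=0: u−w=-37.0770, u+w=18.5630; √(b/2)=3.8923, √(2b)=7.7846; F=3.8923×(-37.077)=-144.3148, v=18.5630/7.7846=2.3846
k=1: u−w=22.2240, u+w=-34.7180; √(b/2)=3.8923, √(2b)=7.7846; F=3.8923×22.224=86.5025, v=-34.7180/7.7846=-4.4598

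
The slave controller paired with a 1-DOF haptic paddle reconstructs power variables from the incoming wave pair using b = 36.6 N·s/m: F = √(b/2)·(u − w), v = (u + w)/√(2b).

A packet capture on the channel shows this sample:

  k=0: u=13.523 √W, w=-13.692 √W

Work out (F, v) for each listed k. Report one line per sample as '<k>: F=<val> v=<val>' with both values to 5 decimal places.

k=0: u−w=27.21500, u+w=-0.16900; √(b/2)=4.27785, √(2b)=8.55570; F=4.27785×27.215=116.42169, v=-0.16900/8.55570=-0.01975

0: F=116.42169 v=-0.01975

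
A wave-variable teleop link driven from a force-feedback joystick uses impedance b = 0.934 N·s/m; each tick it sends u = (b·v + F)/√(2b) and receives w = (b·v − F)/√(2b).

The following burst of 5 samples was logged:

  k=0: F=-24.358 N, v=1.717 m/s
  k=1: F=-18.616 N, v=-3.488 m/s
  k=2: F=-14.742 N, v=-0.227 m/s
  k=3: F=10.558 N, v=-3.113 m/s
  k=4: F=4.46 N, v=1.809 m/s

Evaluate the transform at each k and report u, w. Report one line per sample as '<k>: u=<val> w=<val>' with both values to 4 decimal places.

k=0: b·v=0.934×1.717=1.6037; √(2b)=1.3667; u=(1.6037+(-24.358))/1.3667=-16.6485, w=(1.6037−(-24.358))/1.3667=18.9952
k=1: b·v=0.934×(-3.488)=-3.2578; √(2b)=1.3667; u=(-3.2578+(-18.616))/1.3667=-16.0043, w=(-3.2578−(-18.616))/1.3667=11.2370
k=2: b·v=0.934×(-0.227)=-0.2120; √(2b)=1.3667; u=(-0.2120+(-14.742))/1.3667=-10.9413, w=(-0.2120−(-14.742))/1.3667=10.6311
k=3: b·v=0.934×(-3.113)=-2.9075; √(2b)=1.3667; u=(-2.9075+10.558)/1.3667=5.5976, w=(-2.9075−10.558)/1.3667=-9.8522
k=4: b·v=0.934×1.809=1.6896; √(2b)=1.3667; u=(1.6896+4.46)/1.3667=4.4994, w=(1.6896−4.46)/1.3667=-2.0270

0: u=-16.6485 w=18.9952
1: u=-16.0043 w=11.2370
2: u=-10.9413 w=10.6311
3: u=5.5976 w=-9.8522
4: u=4.4994 w=-2.0270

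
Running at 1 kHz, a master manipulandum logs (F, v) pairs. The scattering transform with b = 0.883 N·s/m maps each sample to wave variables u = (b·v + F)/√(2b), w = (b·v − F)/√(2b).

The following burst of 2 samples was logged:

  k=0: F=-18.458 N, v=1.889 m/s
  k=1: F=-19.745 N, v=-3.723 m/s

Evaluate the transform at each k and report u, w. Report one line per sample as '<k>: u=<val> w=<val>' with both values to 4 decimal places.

0: u=-12.6344 w=15.1447
1: u=-17.3318 w=12.3843

k=0: b·v=0.883×1.889=1.6680; √(2b)=1.3289; u=(1.6680+(-18.458))/1.3289=-12.6344, w=(1.6680−(-18.458))/1.3289=15.1447
k=1: b·v=0.883×(-3.723)=-3.2874; √(2b)=1.3289; u=(-3.2874+(-19.745))/1.3289=-17.3318, w=(-3.2874−(-19.745))/1.3289=12.3843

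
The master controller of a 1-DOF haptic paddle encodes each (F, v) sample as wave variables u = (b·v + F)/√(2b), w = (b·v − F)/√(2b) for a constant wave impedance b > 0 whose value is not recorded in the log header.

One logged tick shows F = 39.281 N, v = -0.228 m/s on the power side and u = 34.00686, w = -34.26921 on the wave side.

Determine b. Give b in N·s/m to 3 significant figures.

b = 0.662 N·s/m

u + w = -0.2623;  u + w = √(2b)·v, so √(2b) = -0.2623/(-0.228) = 1.1507.
b = (√(2b))²/2 = 1.3240/2 = 0.6620.
(Check via u − w = 2F/√(2b): u − w = 68.2761, 2F/√(2b) = 68.2757.)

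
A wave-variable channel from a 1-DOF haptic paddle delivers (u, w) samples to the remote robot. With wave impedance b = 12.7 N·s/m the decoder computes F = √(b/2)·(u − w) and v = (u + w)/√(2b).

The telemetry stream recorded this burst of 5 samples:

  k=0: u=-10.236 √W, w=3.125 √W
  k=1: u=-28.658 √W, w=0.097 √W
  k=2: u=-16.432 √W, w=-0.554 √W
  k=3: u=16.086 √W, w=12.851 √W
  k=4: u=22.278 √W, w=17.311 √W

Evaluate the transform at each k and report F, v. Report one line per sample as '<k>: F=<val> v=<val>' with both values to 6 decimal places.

0: F=-33.668660 v=-1.410957
1: F=-72.460318 v=-5.667044
2: F=-40.011300 v=-3.370344
3: F=8.151943 v=5.741649
4: F=12.516446 v=7.855208

k=0: u−w=-13.361000, u+w=-7.111000; √(b/2)=2.519921, √(2b)=5.039841; F=2.519921×(-13.361)=-33.668660, v=-7.111000/5.039841=-1.410957
k=1: u−w=-28.755000, u+w=-28.561000; √(b/2)=2.519921, √(2b)=5.039841; F=2.519921×(-28.755)=-72.460318, v=-28.561000/5.039841=-5.667044
k=2: u−w=-15.878000, u+w=-16.986000; √(b/2)=2.519921, √(2b)=5.039841; F=2.519921×(-15.878)=-40.011300, v=-16.986000/5.039841=-3.370344
k=3: u−w=3.235000, u+w=28.937000; √(b/2)=2.519921, √(2b)=5.039841; F=2.519921×3.235=8.151943, v=28.937000/5.039841=5.741649
k=4: u−w=4.967000, u+w=39.589000; √(b/2)=2.519921, √(2b)=5.039841; F=2.519921×4.967=12.516446, v=39.589000/5.039841=7.855208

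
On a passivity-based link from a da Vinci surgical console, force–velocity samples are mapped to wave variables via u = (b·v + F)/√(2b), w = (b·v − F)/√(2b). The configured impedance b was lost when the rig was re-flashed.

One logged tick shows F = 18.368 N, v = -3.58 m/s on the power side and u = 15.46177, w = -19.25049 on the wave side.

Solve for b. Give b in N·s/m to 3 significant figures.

u + w = -3.78872;  u + w = √(2b)·v, so √(2b) = -3.78872/(-3.58) = 1.05830.
b = (√(2b))²/2 = 1.12000/2 = 0.56000.
(Check via u − w = 2F/√(2b): u − w = 34.71226, 2F/√(2b) = 34.71222.)

b = 0.56 N·s/m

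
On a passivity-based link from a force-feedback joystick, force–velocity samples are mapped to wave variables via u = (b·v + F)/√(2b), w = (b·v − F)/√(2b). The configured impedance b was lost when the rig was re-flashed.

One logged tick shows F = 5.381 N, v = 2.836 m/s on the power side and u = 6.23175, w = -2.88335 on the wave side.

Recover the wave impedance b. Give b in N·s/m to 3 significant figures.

b = 0.697 N·s/m

u + w = 3.3484;  u + w = √(2b)·v, so √(2b) = 3.3484/2.836 = 1.1807.
b = (√(2b))²/2 = 1.3940/2 = 0.6970.
(Check via u − w = 2F/√(2b): u − w = 9.1151, 2F/√(2b) = 9.1151.)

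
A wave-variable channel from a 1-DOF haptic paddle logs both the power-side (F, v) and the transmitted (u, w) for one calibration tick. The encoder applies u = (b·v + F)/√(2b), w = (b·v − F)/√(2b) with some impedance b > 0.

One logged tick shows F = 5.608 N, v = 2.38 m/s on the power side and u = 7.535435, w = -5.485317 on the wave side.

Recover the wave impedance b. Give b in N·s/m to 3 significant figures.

b = 0.371 N·s/m

u + w = 2.050118;  u + w = √(2b)·v, so √(2b) = 2.050118/2.38 = 0.861394.
b = (√(2b))²/2 = 0.742000/2 = 0.371000.
(Check via u − w = 2F/√(2b): u − w = 13.020752, 2F/√(2b) = 13.020753.)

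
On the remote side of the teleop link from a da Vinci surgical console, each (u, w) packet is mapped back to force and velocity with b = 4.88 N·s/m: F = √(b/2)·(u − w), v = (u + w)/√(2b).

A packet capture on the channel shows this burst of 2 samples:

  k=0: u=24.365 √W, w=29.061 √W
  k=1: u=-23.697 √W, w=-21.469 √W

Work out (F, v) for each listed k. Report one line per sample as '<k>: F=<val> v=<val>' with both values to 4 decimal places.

k=0: u−w=-4.6960, u+w=53.4260; √(b/2)=1.5620, √(2b)=3.1241; F=1.5620×(-4.696)=-7.3354, v=53.4260/3.1241=17.1012
k=1: u−w=-2.2280, u+w=-45.1660; √(b/2)=1.5620, √(2b)=3.1241; F=1.5620×(-2.228)=-3.4802, v=-45.1660/3.1241=-14.4573

0: F=-7.3354 v=17.1012
1: F=-3.4802 v=-14.4573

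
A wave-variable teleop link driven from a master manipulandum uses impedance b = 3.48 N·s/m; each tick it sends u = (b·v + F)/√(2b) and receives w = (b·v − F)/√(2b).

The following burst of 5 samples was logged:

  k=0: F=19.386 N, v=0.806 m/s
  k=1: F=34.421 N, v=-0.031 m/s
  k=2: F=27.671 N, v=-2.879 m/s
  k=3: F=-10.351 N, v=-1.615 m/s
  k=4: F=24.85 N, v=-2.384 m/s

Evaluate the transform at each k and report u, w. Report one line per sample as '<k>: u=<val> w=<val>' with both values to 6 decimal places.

0: u=8.411431 w=-6.285057
1: u=13.006355 w=-13.088138
2: u=6.691004 w=-14.286327
3: u=-6.053868 w=1.793205
4: u=6.274656 w=-12.564080

k=0: b·v=3.48×0.806=2.804880; √(2b)=2.638181; u=(2.804880+19.386)/2.638181=8.411431, w=(2.804880−19.386)/2.638181=-6.285057
k=1: b·v=3.48×(-0.031)=-0.107880; √(2b)=2.638181; u=(-0.107880+34.421)/2.638181=13.006355, w=(-0.107880−34.421)/2.638181=-13.088138
k=2: b·v=3.48×(-2.879)=-10.018920; √(2b)=2.638181; u=(-10.018920+27.671)/2.638181=6.691004, w=(-10.018920−27.671)/2.638181=-14.286327
k=3: b·v=3.48×(-1.615)=-5.620200; √(2b)=2.638181; u=(-5.620200+(-10.351))/2.638181=-6.053868, w=(-5.620200−(-10.351))/2.638181=1.793205
k=4: b·v=3.48×(-2.384)=-8.296320; √(2b)=2.638181; u=(-8.296320+24.85)/2.638181=6.274656, w=(-8.296320−24.85)/2.638181=-12.564080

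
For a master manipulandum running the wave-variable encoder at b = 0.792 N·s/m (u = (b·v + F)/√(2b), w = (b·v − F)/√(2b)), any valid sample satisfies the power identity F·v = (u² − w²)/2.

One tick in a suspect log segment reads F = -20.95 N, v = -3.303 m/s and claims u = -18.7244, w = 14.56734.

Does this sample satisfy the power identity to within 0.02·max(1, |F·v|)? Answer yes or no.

yes

F·v = (-20.95)×(-3.303) = 69.1979 W.
(u² − w²)/2 = (350.6032 − 212.2074)/2 = 69.1979 W.
|Δ| = 0.0000;  2% of max(1, |F·v|) = 1.3840.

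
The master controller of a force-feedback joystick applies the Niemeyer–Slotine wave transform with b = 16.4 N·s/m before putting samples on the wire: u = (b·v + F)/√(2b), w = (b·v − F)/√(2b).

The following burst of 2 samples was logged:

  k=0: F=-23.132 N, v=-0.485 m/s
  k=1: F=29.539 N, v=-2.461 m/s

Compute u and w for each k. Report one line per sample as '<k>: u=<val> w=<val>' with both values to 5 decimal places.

k=0: b·v=16.4×(-0.485)=-7.95400; √(2b)=5.72713; u=(-7.95400+(-23.132))/5.72713=-5.42785, w=(-7.95400−(-23.132))/5.72713=2.65019
k=1: b·v=16.4×(-2.461)=-40.36040; √(2b)=5.72713; u=(-40.36040+29.539)/5.72713=-1.88950, w=(-40.36040−29.539)/5.72713=-12.20496

0: u=-5.42785 w=2.65019
1: u=-1.88950 w=-12.20496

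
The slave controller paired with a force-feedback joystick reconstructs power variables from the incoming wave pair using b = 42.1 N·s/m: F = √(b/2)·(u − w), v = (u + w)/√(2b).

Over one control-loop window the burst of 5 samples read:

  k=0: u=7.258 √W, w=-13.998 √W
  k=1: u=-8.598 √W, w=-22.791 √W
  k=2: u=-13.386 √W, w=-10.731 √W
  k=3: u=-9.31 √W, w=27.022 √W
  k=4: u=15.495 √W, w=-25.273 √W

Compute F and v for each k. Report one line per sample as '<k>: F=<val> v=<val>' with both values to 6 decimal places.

0: F=97.523121 v=-0.734520
1: F=65.117880 v=-3.420751
2: F=-12.181214 v=-2.628253
3: F=-166.692230 v=1.930241
4: F=187.044721 v=-1.065599

k=0: u−w=21.256000, u+w=-6.740000; √(b/2)=4.588028, √(2b)=9.176056; F=4.588028×21.256=97.523121, v=-6.740000/9.176056=-0.734520
k=1: u−w=14.193000, u+w=-31.389000; √(b/2)=4.588028, √(2b)=9.176056; F=4.588028×14.193=65.117880, v=-31.389000/9.176056=-3.420751
k=2: u−w=-2.655000, u+w=-24.117000; √(b/2)=4.588028, √(2b)=9.176056; F=4.588028×(-2.655)=-12.181214, v=-24.117000/9.176056=-2.628253
k=3: u−w=-36.332000, u+w=17.712000; √(b/2)=4.588028, √(2b)=9.176056; F=4.588028×(-36.332)=-166.692230, v=17.712000/9.176056=1.930241
k=4: u−w=40.768000, u+w=-9.778000; √(b/2)=4.588028, √(2b)=9.176056; F=4.588028×40.768=187.044721, v=-9.778000/9.176056=-1.065599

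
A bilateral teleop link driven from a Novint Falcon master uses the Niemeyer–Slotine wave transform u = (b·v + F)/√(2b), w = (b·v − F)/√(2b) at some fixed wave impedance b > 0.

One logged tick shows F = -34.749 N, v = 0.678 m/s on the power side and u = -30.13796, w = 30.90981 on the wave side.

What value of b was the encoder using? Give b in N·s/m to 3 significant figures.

u + w = 0.7719;  u + w = √(2b)·v, so √(2b) = 0.7719/0.678 = 1.1384.
b = (√(2b))²/2 = 1.2960/2 = 0.6480.
(Check via u − w = 2F/√(2b): u − w = -61.0478, 2F/√(2b) = -61.0477.)

b = 0.648 N·s/m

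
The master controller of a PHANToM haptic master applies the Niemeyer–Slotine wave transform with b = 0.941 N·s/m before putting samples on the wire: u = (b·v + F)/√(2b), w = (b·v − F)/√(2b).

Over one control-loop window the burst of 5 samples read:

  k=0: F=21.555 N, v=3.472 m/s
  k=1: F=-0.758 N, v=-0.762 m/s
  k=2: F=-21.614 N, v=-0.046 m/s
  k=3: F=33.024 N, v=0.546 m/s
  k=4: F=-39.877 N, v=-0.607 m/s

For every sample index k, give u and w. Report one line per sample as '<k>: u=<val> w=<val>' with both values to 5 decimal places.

0: u=18.09379 w=-13.33070
1: u=-1.07521 w=0.02986
2: u=-15.78680 w=15.72370
3: u=24.44694 w=-23.69791
4: u=-29.48419 w=28.65147

k=0: b·v=0.941×3.472=3.26715; √(2b)=1.37186; u=(3.26715+21.555)/1.37186=18.09379, w=(3.26715−21.555)/1.37186=-13.33070
k=1: b·v=0.941×(-0.762)=-0.71704; √(2b)=1.37186; u=(-0.71704+(-0.758))/1.37186=-1.07521, w=(-0.71704−(-0.758))/1.37186=0.02986
k=2: b·v=0.941×(-0.046)=-0.04329; √(2b)=1.37186; u=(-0.04329+(-21.614))/1.37186=-15.78680, w=(-0.04329−(-21.614))/1.37186=15.72370
k=3: b·v=0.941×0.546=0.51379; √(2b)=1.37186; u=(0.51379+33.024)/1.37186=24.44694, w=(0.51379−33.024)/1.37186=-23.69791
k=4: b·v=0.941×(-0.607)=-0.57119; √(2b)=1.37186; u=(-0.57119+(-39.877))/1.37186=-29.48419, w=(-0.57119−(-39.877))/1.37186=28.65147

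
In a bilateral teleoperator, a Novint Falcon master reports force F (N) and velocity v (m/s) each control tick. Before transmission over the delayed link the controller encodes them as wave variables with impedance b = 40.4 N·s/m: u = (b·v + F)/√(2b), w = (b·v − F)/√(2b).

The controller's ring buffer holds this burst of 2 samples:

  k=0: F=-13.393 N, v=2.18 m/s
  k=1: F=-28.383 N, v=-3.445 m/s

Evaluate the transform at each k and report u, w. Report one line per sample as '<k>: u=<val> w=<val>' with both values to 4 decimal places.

0: u=8.3079 w=11.2878
1: u=-18.6409 w=-12.3258

k=0: b·v=40.4×2.18=88.0720; √(2b)=8.9889; u=(88.0720+(-13.393))/8.9889=8.3079, w=(88.0720−(-13.393))/8.9889=11.2878
k=1: b·v=40.4×(-3.445)=-139.1780; √(2b)=8.9889; u=(-139.1780+(-28.383))/8.9889=-18.6409, w=(-139.1780−(-28.383))/8.9889=-12.3258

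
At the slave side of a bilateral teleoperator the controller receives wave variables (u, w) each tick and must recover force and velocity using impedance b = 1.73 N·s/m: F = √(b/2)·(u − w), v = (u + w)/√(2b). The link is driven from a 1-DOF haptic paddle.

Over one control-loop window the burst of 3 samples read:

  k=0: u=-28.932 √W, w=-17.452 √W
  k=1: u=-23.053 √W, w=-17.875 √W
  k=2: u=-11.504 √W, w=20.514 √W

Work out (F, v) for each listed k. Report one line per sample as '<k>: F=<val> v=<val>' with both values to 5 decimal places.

k=0: u−w=-11.48000, u+w=-46.38400; √(b/2)=0.93005, √(2b)=1.86011; F=0.93005×(-11.48)=-10.67702, v=-46.38400/1.86011=-24.93619
k=1: u−w=-5.17800, u+w=-40.92800; √(b/2)=0.93005, √(2b)=1.86011; F=0.93005×(-5.178)=-4.81582, v=-40.92800/1.86011=-22.00303
k=2: u−w=-32.01800, u+w=9.01000; √(b/2)=0.93005, √(2b)=1.86011; F=0.93005×(-32.018)=-29.77846, v=9.01000/1.86011=4.84381

0: F=-10.67702 v=-24.93619
1: F=-4.81582 v=-22.00303
2: F=-29.77846 v=4.84381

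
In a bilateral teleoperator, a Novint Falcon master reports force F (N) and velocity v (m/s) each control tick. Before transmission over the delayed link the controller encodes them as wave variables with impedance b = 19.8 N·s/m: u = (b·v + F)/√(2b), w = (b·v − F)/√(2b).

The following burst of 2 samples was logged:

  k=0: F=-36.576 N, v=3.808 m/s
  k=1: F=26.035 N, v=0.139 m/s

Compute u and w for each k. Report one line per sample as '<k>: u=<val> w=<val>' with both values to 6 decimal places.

k=0: b·v=19.8×3.808=75.398400; √(2b)=6.292853; u=(75.398400+(-36.576))/6.292853=6.169284, w=(75.398400−(-36.576))/6.292853=17.793900
k=1: b·v=19.8×0.139=2.752200; √(2b)=6.292853; u=(2.752200+26.035)/6.292853=4.574586, w=(2.752200−26.035)/6.292853=-3.699880

0: u=6.169284 w=17.793900
1: u=4.574586 w=-3.699880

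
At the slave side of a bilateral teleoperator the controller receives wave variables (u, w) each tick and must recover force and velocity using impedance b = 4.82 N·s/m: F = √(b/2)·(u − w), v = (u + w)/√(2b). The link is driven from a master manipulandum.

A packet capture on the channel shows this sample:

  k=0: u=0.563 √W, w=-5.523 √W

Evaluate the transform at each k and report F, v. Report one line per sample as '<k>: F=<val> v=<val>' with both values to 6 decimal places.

0: F=9.448013 v=-1.597508

k=0: u−w=6.086000, u+w=-4.960000; √(b/2)=1.552417, √(2b)=3.104835; F=1.552417×6.086=9.448013, v=-4.960000/3.104835=-1.597508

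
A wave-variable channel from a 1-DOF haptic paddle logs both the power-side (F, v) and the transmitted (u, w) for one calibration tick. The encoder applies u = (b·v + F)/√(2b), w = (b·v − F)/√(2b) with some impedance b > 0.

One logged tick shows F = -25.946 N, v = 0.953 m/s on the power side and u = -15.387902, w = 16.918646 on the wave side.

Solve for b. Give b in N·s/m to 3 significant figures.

b = 1.29 N·s/m

u + w = 1.530744;  u + w = √(2b)·v, so √(2b) = 1.530744/0.953 = 1.606237.
b = (√(2b))²/2 = 2.579998/2 = 1.289999.
(Check via u − w = 2F/√(2b): u − w = -32.306548, 2F/√(2b) = -32.306562.)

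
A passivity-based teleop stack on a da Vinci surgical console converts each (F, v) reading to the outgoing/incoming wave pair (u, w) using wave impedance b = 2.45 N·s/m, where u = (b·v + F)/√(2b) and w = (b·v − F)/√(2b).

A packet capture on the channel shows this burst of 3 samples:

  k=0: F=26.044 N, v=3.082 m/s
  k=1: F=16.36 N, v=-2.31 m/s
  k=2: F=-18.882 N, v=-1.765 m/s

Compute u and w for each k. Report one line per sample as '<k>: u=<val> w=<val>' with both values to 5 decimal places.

0: u=15.17663 w=-8.35433
1: u=4.83399 w=-9.94740
2: u=-10.48352 w=6.57652

k=0: b·v=2.45×3.082=7.55090; √(2b)=2.21359; u=(7.55090+26.044)/2.21359=15.17663, w=(7.55090−26.044)/2.21359=-8.35433
k=1: b·v=2.45×(-2.31)=-5.65950; √(2b)=2.21359; u=(-5.65950+16.36)/2.21359=4.83399, w=(-5.65950−16.36)/2.21359=-9.94740
k=2: b·v=2.45×(-1.765)=-4.32425; √(2b)=2.21359; u=(-4.32425+(-18.882))/2.21359=-10.48352, w=(-4.32425−(-18.882))/2.21359=6.57652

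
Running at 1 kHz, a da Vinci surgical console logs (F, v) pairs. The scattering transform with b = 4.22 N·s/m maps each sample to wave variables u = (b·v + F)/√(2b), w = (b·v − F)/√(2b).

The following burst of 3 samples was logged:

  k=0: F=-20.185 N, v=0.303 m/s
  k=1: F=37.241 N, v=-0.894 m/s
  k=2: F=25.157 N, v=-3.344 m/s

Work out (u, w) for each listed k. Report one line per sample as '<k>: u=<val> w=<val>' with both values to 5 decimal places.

k=0: b·v=4.22×0.303=1.27866; √(2b)=2.90517; u=(1.27866+(-20.185))/2.90517=-6.50783, w=(1.27866−(-20.185))/2.90517=7.38810
k=1: b·v=4.22×(-0.894)=-3.77268; √(2b)=2.90517; u=(-3.77268+37.241)/2.90517=11.52027, w=(-3.77268−37.241)/2.90517=-14.11749
k=2: b·v=4.22×(-3.344)=-14.11168; √(2b)=2.90517; u=(-14.11168+25.157)/2.90517=3.80196, w=(-14.11168−25.157)/2.90517=-13.51684

0: u=-6.50783 w=7.38810
1: u=11.52027 w=-14.11749
2: u=3.80196 w=-13.51684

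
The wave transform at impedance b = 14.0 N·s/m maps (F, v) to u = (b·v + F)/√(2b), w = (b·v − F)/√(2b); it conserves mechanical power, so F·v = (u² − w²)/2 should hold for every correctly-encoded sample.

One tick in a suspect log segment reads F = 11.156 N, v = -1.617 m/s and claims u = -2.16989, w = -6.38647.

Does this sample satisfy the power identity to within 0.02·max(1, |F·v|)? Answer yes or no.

yes

F·v = 11.156×(-1.617) = -18.03925 W.
(u² − w²)/2 = (4.70842 − 40.78700)/2 = -18.03929 W.
|Δ| = 0.00004;  2% of max(1, |F·v|) = 0.36079.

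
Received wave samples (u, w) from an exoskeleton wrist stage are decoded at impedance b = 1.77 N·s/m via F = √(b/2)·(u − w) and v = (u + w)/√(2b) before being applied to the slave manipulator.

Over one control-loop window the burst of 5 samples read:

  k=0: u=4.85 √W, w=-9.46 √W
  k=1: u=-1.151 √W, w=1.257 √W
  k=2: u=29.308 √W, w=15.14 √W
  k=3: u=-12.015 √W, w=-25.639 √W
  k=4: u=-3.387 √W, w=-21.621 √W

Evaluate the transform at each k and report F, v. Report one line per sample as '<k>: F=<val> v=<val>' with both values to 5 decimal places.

k=0: u−w=14.31000, u+w=-4.61000; √(b/2)=0.94074, √(2b)=1.88149; F=0.94074×14.31=13.46205, v=-4.61000/1.88149=-2.45019
k=1: u−w=-2.40800, u+w=0.10600; √(b/2)=0.94074, √(2b)=1.88149; F=0.94074×(-2.408)=-2.26531, v=0.10600/1.88149=0.05634
k=2: u−w=14.16800, u+w=44.44800; √(b/2)=0.94074, √(2b)=1.88149; F=0.94074×14.168=13.32847, v=44.44800/1.88149=23.62385
k=3: u−w=13.62400, u+w=-37.65400; √(b/2)=0.94074, √(2b)=1.88149; F=0.94074×13.624=12.81670, v=-37.65400/1.88149=-20.01288
k=4: u−w=18.23400, u+w=-25.00800; √(b/2)=0.94074, √(2b)=1.88149; F=0.94074×18.234=17.15353, v=-25.00800/1.88149=-13.29160

0: F=13.46205 v=-2.45019
1: F=-2.26531 v=0.05634
2: F=13.32847 v=23.62385
3: F=12.81670 v=-20.01288
4: F=17.15353 v=-13.29160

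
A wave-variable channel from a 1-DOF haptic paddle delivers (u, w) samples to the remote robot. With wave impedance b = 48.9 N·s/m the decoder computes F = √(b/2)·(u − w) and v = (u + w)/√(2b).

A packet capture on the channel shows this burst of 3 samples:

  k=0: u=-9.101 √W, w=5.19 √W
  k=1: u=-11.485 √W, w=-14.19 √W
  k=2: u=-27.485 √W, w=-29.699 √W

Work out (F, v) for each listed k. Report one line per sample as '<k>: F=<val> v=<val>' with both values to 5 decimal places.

0: F=-70.66462 v=-0.39547
1: F=13.37540 v=-2.59622
2: F=10.94755 v=-5.78236

k=0: u−w=-14.29100, u+w=-3.91100; √(b/2)=4.94469, √(2b)=9.88939; F=4.94469×(-14.291)=-70.66462, v=-3.91100/9.88939=-0.39547
k=1: u−w=2.70500, u+w=-25.67500; √(b/2)=4.94469, √(2b)=9.88939; F=4.94469×2.705=13.37540, v=-25.67500/9.88939=-2.59622
k=2: u−w=2.21400, u+w=-57.18400; √(b/2)=4.94469, √(2b)=9.88939; F=4.94469×2.214=10.94755, v=-57.18400/9.88939=-5.78236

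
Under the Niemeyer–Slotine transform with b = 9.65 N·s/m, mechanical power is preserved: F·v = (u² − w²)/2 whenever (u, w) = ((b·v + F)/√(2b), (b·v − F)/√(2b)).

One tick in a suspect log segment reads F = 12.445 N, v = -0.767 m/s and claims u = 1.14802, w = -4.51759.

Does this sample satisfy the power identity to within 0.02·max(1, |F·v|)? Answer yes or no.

yes

F·v = 12.445×(-0.767) = -9.54532 W.
(u² − w²)/2 = (1.31795 − 20.40862)/2 = -9.54533 W.
|Δ| = 0.00002;  2% of max(1, |F·v|) = 0.19091.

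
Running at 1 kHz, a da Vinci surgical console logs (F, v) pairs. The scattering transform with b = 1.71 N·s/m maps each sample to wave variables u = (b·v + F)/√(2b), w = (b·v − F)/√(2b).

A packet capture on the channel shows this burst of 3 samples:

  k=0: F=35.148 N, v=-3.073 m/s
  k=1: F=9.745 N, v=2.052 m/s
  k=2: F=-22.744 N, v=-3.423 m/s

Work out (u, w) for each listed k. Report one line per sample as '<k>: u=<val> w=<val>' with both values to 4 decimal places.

k=0: b·v=1.71×(-3.073)=-5.2548; √(2b)=1.8493; u=(-5.2548+35.148)/1.8493=16.1644, w=(-5.2548−35.148)/1.8493=-21.8473
k=1: b·v=1.71×2.052=3.5089; √(2b)=1.8493; u=(3.5089+9.745)/1.8493=7.1669, w=(3.5089−9.745)/1.8493=-3.3721
k=2: b·v=1.71×(-3.423)=-5.8533; √(2b)=1.8493; u=(-5.8533+(-22.744))/1.8493=-15.4637, w=(-5.8533−(-22.744))/1.8493=9.1334

0: u=16.1644 w=-21.8473
1: u=7.1669 w=-3.3721
2: u=-15.4637 w=9.1334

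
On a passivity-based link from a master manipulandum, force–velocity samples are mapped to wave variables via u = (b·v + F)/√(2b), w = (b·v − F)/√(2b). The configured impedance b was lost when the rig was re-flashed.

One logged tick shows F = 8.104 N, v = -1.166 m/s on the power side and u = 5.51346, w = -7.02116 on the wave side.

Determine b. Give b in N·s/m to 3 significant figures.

u + w = -1.50770;  u + w = √(2b)·v, so √(2b) = -1.50770/(-1.166) = 1.29305.
b = (√(2b))²/2 = 1.67199/2 = 0.83599.
(Check via u − w = 2F/√(2b): u − w = 12.53462, 2F/√(2b) = 12.53467.)

b = 0.836 N·s/m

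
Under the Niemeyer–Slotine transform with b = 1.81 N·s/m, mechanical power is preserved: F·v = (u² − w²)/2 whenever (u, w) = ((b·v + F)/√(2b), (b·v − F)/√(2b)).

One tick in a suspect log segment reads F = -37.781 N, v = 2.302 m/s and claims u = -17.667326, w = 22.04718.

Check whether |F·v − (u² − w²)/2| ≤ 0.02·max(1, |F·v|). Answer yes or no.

F·v = (-37.781)×2.302 = -86.971862 W.
(u² − w²)/2 = (312.134408 − 486.078146)/2 = -86.971869 W.
|Δ| = 0.000007;  2% of max(1, |F·v|) = 1.739437.

yes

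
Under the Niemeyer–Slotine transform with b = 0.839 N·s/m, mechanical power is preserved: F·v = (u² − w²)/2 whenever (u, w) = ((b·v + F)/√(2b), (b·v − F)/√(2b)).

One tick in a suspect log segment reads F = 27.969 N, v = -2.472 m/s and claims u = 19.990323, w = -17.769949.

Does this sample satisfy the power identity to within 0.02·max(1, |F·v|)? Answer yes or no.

F·v = 27.969×(-2.472) = -69.139368 W.
(u² − w²)/2 = (399.613014 − 315.771087)/2 = 41.920963 W.
|Δ| = 111.060331;  2% of max(1, |F·v|) = 1.382787.

no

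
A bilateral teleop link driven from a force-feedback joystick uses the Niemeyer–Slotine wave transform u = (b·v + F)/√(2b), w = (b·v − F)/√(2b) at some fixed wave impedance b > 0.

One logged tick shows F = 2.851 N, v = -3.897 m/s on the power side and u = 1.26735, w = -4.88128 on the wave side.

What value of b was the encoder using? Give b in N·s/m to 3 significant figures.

u + w = -3.6139;  u + w = √(2b)·v, so √(2b) = -3.6139/(-3.897) = 0.9274.
b = (√(2b))²/2 = 0.8600/2 = 0.4300.
(Check via u − w = 2F/√(2b): u − w = 6.1486, 2F/√(2b) = 6.1486.)

b = 0.43 N·s/m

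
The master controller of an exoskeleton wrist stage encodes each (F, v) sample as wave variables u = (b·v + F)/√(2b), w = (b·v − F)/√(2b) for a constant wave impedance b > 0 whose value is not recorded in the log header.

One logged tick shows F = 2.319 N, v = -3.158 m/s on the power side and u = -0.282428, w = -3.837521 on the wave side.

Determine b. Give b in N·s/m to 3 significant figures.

u + w = -4.119949;  u + w = √(2b)·v, so √(2b) = -4.119949/(-3.158) = 1.304607.
b = (√(2b))²/2 = 1.702000/2 = 0.851000.
(Check via u − w = 2F/√(2b): u − w = 3.555093, 2F/√(2b) = 3.555094.)

b = 0.851 N·s/m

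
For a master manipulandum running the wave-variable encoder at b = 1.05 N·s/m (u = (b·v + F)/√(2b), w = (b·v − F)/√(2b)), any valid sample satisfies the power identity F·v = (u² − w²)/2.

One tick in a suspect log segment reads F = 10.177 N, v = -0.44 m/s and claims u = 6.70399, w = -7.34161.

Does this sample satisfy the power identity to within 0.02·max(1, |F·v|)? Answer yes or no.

yes

F·v = 10.177×(-0.44) = -4.47788 W.
(u² − w²)/2 = (44.94348 − 53.89924)/2 = -4.47788 W.
|Δ| = 0.00000;  2% of max(1, |F·v|) = 0.08956.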